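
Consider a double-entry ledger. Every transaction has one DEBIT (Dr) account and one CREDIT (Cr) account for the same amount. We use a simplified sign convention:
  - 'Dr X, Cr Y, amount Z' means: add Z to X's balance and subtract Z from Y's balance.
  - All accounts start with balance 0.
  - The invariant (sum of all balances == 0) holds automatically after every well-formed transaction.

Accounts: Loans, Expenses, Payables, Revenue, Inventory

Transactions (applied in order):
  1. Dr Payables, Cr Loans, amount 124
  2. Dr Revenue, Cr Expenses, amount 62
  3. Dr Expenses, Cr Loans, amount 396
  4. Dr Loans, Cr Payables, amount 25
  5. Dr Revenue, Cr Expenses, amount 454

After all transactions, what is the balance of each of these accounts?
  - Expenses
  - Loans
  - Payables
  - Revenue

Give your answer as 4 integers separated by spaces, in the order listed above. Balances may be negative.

After txn 1 (Dr Payables, Cr Loans, amount 124): Loans=-124 Payables=124
After txn 2 (Dr Revenue, Cr Expenses, amount 62): Expenses=-62 Loans=-124 Payables=124 Revenue=62
After txn 3 (Dr Expenses, Cr Loans, amount 396): Expenses=334 Loans=-520 Payables=124 Revenue=62
After txn 4 (Dr Loans, Cr Payables, amount 25): Expenses=334 Loans=-495 Payables=99 Revenue=62
After txn 5 (Dr Revenue, Cr Expenses, amount 454): Expenses=-120 Loans=-495 Payables=99 Revenue=516

Answer: -120 -495 99 516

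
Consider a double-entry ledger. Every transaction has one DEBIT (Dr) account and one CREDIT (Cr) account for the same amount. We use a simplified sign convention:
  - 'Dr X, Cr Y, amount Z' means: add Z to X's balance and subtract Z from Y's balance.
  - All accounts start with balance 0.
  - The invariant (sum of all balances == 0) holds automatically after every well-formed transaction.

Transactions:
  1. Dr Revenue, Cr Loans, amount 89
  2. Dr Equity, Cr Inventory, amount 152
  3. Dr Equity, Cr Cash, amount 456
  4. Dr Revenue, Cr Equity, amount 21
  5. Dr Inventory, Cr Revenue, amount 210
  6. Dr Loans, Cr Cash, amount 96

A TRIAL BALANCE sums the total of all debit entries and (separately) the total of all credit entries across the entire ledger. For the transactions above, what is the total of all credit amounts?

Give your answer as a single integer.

Answer: 1024

Derivation:
Txn 1: credit+=89
Txn 2: credit+=152
Txn 3: credit+=456
Txn 4: credit+=21
Txn 5: credit+=210
Txn 6: credit+=96
Total credits = 1024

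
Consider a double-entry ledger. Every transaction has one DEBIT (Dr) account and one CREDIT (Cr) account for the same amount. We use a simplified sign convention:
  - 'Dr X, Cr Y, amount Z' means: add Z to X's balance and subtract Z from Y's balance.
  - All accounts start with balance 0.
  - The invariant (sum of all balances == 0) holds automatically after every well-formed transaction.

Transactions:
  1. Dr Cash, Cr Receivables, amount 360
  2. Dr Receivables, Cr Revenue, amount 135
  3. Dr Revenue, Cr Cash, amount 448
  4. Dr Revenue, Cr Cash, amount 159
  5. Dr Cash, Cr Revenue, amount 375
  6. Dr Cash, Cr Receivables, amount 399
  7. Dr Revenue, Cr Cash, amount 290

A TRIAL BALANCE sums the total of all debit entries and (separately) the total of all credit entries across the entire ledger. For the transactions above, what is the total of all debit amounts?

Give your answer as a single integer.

Txn 1: debit+=360
Txn 2: debit+=135
Txn 3: debit+=448
Txn 4: debit+=159
Txn 5: debit+=375
Txn 6: debit+=399
Txn 7: debit+=290
Total debits = 2166

Answer: 2166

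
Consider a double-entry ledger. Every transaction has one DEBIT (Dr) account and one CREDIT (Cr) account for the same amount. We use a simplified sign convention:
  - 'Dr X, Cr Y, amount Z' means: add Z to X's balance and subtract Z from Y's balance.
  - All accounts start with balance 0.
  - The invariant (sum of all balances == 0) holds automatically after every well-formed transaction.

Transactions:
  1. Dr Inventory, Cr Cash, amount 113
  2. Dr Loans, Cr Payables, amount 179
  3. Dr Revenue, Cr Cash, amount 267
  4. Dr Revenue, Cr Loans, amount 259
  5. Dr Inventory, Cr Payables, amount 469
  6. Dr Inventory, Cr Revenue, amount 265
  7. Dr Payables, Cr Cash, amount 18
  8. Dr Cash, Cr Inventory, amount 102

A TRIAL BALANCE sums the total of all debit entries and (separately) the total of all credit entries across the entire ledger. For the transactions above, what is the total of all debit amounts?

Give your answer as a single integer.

Txn 1: debit+=113
Txn 2: debit+=179
Txn 3: debit+=267
Txn 4: debit+=259
Txn 5: debit+=469
Txn 6: debit+=265
Txn 7: debit+=18
Txn 8: debit+=102
Total debits = 1672

Answer: 1672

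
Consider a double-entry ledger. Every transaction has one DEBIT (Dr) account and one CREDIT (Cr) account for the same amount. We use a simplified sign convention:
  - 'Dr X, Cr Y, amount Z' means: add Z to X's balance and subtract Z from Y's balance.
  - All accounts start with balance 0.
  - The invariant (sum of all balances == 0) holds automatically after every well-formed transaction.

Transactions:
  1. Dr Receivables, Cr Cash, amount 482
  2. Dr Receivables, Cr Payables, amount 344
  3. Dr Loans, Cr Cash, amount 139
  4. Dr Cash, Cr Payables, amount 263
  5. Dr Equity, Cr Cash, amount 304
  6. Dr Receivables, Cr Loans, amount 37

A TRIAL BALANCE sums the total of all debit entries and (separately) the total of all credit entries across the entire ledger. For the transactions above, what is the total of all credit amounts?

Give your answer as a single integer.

Answer: 1569

Derivation:
Txn 1: credit+=482
Txn 2: credit+=344
Txn 3: credit+=139
Txn 4: credit+=263
Txn 5: credit+=304
Txn 6: credit+=37
Total credits = 1569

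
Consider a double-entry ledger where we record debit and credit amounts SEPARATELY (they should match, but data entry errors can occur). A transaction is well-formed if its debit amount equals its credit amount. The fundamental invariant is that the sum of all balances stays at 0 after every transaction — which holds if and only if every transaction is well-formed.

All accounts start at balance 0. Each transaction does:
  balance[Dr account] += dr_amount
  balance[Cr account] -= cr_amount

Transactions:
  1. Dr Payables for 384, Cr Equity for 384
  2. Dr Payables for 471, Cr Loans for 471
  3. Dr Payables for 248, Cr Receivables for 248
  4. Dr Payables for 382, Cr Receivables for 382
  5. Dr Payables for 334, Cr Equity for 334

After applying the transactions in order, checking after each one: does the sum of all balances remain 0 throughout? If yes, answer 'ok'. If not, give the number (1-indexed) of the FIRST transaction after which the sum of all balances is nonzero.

Answer: ok

Derivation:
After txn 1: dr=384 cr=384 sum_balances=0
After txn 2: dr=471 cr=471 sum_balances=0
After txn 3: dr=248 cr=248 sum_balances=0
After txn 4: dr=382 cr=382 sum_balances=0
After txn 5: dr=334 cr=334 sum_balances=0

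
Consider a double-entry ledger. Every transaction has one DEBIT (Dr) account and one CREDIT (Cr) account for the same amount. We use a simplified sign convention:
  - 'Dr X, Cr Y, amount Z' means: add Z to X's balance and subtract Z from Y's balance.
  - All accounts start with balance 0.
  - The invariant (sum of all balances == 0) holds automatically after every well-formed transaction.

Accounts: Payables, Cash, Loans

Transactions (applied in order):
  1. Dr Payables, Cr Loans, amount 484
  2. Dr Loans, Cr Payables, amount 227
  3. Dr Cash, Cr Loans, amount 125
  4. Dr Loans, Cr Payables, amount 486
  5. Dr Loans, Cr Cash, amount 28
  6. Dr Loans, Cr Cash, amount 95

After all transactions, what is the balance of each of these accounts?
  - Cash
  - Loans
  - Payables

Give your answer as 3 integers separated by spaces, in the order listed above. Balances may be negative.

After txn 1 (Dr Payables, Cr Loans, amount 484): Loans=-484 Payables=484
After txn 2 (Dr Loans, Cr Payables, amount 227): Loans=-257 Payables=257
After txn 3 (Dr Cash, Cr Loans, amount 125): Cash=125 Loans=-382 Payables=257
After txn 4 (Dr Loans, Cr Payables, amount 486): Cash=125 Loans=104 Payables=-229
After txn 5 (Dr Loans, Cr Cash, amount 28): Cash=97 Loans=132 Payables=-229
After txn 6 (Dr Loans, Cr Cash, amount 95): Cash=2 Loans=227 Payables=-229

Answer: 2 227 -229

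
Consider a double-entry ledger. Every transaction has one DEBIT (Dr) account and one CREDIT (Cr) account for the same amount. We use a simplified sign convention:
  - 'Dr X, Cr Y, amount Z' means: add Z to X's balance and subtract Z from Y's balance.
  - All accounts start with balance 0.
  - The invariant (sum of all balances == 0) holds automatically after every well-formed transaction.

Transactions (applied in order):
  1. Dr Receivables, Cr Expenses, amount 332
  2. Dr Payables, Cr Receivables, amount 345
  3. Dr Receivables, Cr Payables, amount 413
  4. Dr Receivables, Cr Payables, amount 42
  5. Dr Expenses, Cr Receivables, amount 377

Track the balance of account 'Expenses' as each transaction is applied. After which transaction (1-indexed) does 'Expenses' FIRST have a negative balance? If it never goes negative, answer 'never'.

After txn 1: Expenses=-332

Answer: 1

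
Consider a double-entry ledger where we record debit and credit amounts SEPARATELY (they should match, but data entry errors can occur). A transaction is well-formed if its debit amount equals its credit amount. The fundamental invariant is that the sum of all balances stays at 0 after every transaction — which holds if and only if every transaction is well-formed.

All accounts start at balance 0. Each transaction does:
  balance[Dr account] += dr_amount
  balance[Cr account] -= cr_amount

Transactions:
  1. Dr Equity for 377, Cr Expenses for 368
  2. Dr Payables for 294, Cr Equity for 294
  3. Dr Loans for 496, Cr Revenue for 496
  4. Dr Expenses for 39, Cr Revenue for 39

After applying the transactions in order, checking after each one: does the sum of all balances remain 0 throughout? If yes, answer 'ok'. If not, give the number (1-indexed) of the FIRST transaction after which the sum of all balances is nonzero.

Answer: 1

Derivation:
After txn 1: dr=377 cr=368 sum_balances=9
After txn 2: dr=294 cr=294 sum_balances=9
After txn 3: dr=496 cr=496 sum_balances=9
After txn 4: dr=39 cr=39 sum_balances=9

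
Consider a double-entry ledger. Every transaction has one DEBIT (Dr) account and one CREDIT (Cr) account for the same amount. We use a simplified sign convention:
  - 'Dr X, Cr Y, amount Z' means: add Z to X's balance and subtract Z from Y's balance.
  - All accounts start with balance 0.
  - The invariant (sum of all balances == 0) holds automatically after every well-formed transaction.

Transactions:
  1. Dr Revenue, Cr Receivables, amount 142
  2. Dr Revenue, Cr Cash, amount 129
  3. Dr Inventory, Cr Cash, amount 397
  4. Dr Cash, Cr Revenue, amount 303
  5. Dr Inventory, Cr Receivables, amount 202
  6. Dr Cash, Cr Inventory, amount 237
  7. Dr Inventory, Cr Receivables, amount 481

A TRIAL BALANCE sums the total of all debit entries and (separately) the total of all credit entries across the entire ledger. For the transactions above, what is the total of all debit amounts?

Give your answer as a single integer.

Answer: 1891

Derivation:
Txn 1: debit+=142
Txn 2: debit+=129
Txn 3: debit+=397
Txn 4: debit+=303
Txn 5: debit+=202
Txn 6: debit+=237
Txn 7: debit+=481
Total debits = 1891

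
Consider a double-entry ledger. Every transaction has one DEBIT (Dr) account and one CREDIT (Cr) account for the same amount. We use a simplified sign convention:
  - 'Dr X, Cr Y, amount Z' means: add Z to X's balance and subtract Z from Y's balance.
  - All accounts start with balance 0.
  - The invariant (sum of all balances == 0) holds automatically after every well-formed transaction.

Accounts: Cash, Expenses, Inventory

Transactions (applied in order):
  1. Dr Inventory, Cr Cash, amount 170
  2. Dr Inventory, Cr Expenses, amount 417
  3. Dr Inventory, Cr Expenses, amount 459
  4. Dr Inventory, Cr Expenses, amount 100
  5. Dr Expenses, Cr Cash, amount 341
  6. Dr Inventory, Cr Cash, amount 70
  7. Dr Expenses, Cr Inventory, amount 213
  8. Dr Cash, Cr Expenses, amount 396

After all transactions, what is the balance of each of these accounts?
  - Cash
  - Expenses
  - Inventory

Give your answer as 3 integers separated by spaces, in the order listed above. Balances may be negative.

After txn 1 (Dr Inventory, Cr Cash, amount 170): Cash=-170 Inventory=170
After txn 2 (Dr Inventory, Cr Expenses, amount 417): Cash=-170 Expenses=-417 Inventory=587
After txn 3 (Dr Inventory, Cr Expenses, amount 459): Cash=-170 Expenses=-876 Inventory=1046
After txn 4 (Dr Inventory, Cr Expenses, amount 100): Cash=-170 Expenses=-976 Inventory=1146
After txn 5 (Dr Expenses, Cr Cash, amount 341): Cash=-511 Expenses=-635 Inventory=1146
After txn 6 (Dr Inventory, Cr Cash, amount 70): Cash=-581 Expenses=-635 Inventory=1216
After txn 7 (Dr Expenses, Cr Inventory, amount 213): Cash=-581 Expenses=-422 Inventory=1003
After txn 8 (Dr Cash, Cr Expenses, amount 396): Cash=-185 Expenses=-818 Inventory=1003

Answer: -185 -818 1003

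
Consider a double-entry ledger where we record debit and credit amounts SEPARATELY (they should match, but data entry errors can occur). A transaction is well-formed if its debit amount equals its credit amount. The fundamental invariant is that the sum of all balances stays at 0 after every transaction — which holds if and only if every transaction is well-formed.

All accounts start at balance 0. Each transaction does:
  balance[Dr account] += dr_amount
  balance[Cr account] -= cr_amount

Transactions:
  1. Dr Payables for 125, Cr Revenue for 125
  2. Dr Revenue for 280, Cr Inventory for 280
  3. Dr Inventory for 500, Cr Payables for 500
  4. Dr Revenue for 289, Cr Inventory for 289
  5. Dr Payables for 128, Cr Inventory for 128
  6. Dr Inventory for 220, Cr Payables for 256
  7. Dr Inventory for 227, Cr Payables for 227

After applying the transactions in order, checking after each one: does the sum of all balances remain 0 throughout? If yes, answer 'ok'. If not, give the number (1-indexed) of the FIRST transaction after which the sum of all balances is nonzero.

After txn 1: dr=125 cr=125 sum_balances=0
After txn 2: dr=280 cr=280 sum_balances=0
After txn 3: dr=500 cr=500 sum_balances=0
After txn 4: dr=289 cr=289 sum_balances=0
After txn 5: dr=128 cr=128 sum_balances=0
After txn 6: dr=220 cr=256 sum_balances=-36
After txn 7: dr=227 cr=227 sum_balances=-36

Answer: 6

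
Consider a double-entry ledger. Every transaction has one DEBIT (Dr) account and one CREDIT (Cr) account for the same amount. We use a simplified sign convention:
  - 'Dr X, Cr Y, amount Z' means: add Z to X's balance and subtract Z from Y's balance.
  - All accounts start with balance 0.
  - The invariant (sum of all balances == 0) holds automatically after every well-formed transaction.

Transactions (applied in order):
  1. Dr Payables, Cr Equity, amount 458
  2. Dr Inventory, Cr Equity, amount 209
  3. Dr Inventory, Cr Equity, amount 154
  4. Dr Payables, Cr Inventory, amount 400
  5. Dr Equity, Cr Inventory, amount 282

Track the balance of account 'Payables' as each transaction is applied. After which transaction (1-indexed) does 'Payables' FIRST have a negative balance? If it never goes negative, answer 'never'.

Answer: never

Derivation:
After txn 1: Payables=458
After txn 2: Payables=458
After txn 3: Payables=458
After txn 4: Payables=858
After txn 5: Payables=858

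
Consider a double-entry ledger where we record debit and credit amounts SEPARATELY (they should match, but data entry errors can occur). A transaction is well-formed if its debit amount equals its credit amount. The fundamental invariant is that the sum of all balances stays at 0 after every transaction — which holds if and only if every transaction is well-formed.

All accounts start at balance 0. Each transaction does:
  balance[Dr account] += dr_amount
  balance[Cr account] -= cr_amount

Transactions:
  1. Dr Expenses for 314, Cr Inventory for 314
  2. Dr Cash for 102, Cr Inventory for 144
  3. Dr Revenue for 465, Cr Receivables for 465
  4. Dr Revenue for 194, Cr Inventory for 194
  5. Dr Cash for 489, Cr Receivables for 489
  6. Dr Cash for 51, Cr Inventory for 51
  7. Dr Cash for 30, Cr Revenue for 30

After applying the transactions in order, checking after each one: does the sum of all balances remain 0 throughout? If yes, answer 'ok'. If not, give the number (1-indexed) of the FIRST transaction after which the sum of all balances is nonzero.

After txn 1: dr=314 cr=314 sum_balances=0
After txn 2: dr=102 cr=144 sum_balances=-42
After txn 3: dr=465 cr=465 sum_balances=-42
After txn 4: dr=194 cr=194 sum_balances=-42
After txn 5: dr=489 cr=489 sum_balances=-42
After txn 6: dr=51 cr=51 sum_balances=-42
After txn 7: dr=30 cr=30 sum_balances=-42

Answer: 2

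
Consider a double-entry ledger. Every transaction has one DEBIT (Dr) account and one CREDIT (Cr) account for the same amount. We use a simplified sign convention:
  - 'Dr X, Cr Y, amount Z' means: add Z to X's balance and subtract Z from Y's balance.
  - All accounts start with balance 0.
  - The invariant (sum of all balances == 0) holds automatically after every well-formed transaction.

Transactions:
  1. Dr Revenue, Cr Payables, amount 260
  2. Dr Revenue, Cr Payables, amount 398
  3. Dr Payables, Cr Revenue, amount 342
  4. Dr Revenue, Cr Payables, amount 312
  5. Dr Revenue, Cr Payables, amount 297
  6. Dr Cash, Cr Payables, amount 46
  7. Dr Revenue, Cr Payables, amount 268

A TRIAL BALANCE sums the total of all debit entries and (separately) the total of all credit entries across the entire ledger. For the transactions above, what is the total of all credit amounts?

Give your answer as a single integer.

Txn 1: credit+=260
Txn 2: credit+=398
Txn 3: credit+=342
Txn 4: credit+=312
Txn 5: credit+=297
Txn 6: credit+=46
Txn 7: credit+=268
Total credits = 1923

Answer: 1923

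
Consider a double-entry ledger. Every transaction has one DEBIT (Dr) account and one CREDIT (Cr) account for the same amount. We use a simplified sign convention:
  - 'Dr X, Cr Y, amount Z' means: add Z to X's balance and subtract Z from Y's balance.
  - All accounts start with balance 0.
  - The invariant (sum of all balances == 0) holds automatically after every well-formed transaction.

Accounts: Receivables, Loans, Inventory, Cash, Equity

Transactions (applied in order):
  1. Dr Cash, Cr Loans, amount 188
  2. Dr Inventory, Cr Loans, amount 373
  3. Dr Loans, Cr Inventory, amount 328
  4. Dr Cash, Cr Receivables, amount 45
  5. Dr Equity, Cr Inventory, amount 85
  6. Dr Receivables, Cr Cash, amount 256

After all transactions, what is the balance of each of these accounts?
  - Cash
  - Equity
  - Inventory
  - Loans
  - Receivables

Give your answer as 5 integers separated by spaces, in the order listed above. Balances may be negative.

Answer: -23 85 -40 -233 211

Derivation:
After txn 1 (Dr Cash, Cr Loans, amount 188): Cash=188 Loans=-188
After txn 2 (Dr Inventory, Cr Loans, amount 373): Cash=188 Inventory=373 Loans=-561
After txn 3 (Dr Loans, Cr Inventory, amount 328): Cash=188 Inventory=45 Loans=-233
After txn 4 (Dr Cash, Cr Receivables, amount 45): Cash=233 Inventory=45 Loans=-233 Receivables=-45
After txn 5 (Dr Equity, Cr Inventory, amount 85): Cash=233 Equity=85 Inventory=-40 Loans=-233 Receivables=-45
After txn 6 (Dr Receivables, Cr Cash, amount 256): Cash=-23 Equity=85 Inventory=-40 Loans=-233 Receivables=211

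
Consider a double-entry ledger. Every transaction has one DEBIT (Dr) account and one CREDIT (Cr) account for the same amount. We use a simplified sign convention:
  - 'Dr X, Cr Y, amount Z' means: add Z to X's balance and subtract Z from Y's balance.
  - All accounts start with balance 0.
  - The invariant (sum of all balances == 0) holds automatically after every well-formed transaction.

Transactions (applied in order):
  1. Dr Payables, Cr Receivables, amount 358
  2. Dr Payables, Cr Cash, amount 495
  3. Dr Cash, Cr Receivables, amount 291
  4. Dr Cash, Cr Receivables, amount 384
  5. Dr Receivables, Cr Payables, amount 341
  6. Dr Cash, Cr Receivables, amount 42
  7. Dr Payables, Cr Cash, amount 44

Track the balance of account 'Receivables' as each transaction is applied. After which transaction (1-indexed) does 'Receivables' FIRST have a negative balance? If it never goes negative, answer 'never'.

After txn 1: Receivables=-358

Answer: 1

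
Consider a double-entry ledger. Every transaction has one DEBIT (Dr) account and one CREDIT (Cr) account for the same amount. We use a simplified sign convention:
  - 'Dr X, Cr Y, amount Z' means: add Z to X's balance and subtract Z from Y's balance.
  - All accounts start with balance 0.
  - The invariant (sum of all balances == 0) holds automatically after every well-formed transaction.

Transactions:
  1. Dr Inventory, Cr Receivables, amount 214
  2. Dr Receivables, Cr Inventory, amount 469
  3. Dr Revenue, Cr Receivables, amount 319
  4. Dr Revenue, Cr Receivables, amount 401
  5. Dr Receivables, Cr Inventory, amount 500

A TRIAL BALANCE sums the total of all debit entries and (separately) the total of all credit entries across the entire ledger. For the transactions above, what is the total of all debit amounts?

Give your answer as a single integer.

Txn 1: debit+=214
Txn 2: debit+=469
Txn 3: debit+=319
Txn 4: debit+=401
Txn 5: debit+=500
Total debits = 1903

Answer: 1903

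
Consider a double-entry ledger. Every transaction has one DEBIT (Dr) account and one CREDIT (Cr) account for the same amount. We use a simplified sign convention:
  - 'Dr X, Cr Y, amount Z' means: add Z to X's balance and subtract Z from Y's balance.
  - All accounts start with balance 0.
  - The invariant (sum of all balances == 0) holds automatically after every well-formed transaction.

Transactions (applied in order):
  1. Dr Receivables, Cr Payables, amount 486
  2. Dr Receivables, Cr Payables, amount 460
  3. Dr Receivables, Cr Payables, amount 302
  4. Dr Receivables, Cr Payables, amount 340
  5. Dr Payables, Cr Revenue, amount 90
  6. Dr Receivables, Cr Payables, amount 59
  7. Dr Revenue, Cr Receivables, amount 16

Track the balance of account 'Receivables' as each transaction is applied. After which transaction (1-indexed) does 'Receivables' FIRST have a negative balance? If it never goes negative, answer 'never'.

After txn 1: Receivables=486
After txn 2: Receivables=946
After txn 3: Receivables=1248
After txn 4: Receivables=1588
After txn 5: Receivables=1588
After txn 6: Receivables=1647
After txn 7: Receivables=1631

Answer: never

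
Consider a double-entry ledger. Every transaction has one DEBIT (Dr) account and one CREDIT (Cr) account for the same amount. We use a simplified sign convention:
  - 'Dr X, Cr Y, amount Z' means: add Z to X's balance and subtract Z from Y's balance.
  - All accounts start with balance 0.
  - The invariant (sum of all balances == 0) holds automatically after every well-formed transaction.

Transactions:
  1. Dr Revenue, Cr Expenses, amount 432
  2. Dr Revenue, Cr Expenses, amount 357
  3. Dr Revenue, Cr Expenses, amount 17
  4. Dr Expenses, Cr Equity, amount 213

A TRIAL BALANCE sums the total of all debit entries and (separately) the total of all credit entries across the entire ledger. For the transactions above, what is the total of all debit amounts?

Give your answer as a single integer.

Answer: 1019

Derivation:
Txn 1: debit+=432
Txn 2: debit+=357
Txn 3: debit+=17
Txn 4: debit+=213
Total debits = 1019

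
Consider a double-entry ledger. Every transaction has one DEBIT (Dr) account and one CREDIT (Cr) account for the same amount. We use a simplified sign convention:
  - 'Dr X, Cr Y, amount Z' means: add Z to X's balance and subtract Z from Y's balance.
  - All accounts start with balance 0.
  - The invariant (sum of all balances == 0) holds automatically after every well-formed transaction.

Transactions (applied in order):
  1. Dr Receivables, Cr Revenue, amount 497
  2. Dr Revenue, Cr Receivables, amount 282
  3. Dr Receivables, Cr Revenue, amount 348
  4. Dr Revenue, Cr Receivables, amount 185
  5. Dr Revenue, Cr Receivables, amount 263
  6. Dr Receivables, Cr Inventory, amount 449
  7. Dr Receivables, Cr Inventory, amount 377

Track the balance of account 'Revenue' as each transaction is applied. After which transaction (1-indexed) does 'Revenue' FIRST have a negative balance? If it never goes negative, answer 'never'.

After txn 1: Revenue=-497

Answer: 1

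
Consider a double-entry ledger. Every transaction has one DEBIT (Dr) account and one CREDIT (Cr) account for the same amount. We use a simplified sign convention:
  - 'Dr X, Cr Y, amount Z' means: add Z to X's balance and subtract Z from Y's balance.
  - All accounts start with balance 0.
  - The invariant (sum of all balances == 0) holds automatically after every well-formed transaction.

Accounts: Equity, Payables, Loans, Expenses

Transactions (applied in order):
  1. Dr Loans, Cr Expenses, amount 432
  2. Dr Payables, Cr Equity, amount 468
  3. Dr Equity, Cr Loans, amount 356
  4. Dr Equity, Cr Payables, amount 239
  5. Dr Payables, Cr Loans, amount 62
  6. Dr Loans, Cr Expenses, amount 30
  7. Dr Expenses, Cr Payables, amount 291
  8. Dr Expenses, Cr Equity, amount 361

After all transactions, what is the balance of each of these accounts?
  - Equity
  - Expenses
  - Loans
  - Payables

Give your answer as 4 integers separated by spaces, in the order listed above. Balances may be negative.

After txn 1 (Dr Loans, Cr Expenses, amount 432): Expenses=-432 Loans=432
After txn 2 (Dr Payables, Cr Equity, amount 468): Equity=-468 Expenses=-432 Loans=432 Payables=468
After txn 3 (Dr Equity, Cr Loans, amount 356): Equity=-112 Expenses=-432 Loans=76 Payables=468
After txn 4 (Dr Equity, Cr Payables, amount 239): Equity=127 Expenses=-432 Loans=76 Payables=229
After txn 5 (Dr Payables, Cr Loans, amount 62): Equity=127 Expenses=-432 Loans=14 Payables=291
After txn 6 (Dr Loans, Cr Expenses, amount 30): Equity=127 Expenses=-462 Loans=44 Payables=291
After txn 7 (Dr Expenses, Cr Payables, amount 291): Equity=127 Expenses=-171 Loans=44 Payables=0
After txn 8 (Dr Expenses, Cr Equity, amount 361): Equity=-234 Expenses=190 Loans=44 Payables=0

Answer: -234 190 44 0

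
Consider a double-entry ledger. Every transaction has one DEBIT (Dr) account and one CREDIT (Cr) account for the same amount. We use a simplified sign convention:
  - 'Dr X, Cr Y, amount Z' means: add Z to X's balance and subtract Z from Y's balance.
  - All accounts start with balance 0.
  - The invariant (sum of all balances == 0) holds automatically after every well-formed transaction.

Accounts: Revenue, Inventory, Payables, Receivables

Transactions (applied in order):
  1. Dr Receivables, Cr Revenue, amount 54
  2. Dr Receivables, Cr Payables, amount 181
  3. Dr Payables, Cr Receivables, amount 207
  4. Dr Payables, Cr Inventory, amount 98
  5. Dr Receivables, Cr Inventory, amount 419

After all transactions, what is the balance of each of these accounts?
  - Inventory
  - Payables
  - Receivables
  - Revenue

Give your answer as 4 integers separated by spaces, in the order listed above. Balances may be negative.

Answer: -517 124 447 -54

Derivation:
After txn 1 (Dr Receivables, Cr Revenue, amount 54): Receivables=54 Revenue=-54
After txn 2 (Dr Receivables, Cr Payables, amount 181): Payables=-181 Receivables=235 Revenue=-54
After txn 3 (Dr Payables, Cr Receivables, amount 207): Payables=26 Receivables=28 Revenue=-54
After txn 4 (Dr Payables, Cr Inventory, amount 98): Inventory=-98 Payables=124 Receivables=28 Revenue=-54
After txn 5 (Dr Receivables, Cr Inventory, amount 419): Inventory=-517 Payables=124 Receivables=447 Revenue=-54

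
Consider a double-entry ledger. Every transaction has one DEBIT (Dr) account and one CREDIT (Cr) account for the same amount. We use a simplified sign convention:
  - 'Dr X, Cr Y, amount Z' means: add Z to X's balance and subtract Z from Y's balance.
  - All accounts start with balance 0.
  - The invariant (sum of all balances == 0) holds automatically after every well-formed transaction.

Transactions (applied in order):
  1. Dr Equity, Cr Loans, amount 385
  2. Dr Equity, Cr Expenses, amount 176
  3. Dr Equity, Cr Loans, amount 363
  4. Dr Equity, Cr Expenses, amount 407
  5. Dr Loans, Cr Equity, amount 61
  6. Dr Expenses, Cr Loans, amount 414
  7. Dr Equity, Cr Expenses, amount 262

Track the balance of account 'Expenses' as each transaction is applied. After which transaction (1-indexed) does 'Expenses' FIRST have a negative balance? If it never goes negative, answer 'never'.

After txn 1: Expenses=0
After txn 2: Expenses=-176

Answer: 2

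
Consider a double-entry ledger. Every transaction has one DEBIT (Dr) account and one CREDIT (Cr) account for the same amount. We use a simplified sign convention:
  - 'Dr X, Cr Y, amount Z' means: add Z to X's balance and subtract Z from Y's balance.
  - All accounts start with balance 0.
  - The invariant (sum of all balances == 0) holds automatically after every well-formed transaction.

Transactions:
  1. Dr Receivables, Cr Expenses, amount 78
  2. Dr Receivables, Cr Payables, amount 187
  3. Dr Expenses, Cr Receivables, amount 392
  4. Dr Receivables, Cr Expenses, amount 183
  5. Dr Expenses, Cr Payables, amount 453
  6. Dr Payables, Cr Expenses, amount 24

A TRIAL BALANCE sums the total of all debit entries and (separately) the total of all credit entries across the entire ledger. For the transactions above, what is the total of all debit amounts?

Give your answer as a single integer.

Txn 1: debit+=78
Txn 2: debit+=187
Txn 3: debit+=392
Txn 4: debit+=183
Txn 5: debit+=453
Txn 6: debit+=24
Total debits = 1317

Answer: 1317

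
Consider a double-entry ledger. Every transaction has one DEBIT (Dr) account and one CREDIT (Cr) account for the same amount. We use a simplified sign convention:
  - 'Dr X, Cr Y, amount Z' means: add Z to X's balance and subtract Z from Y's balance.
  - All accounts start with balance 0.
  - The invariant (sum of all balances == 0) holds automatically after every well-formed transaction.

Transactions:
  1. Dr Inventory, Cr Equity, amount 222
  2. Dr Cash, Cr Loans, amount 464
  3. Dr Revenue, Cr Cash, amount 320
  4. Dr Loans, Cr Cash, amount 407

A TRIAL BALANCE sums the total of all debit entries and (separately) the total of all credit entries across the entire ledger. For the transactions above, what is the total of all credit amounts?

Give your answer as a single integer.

Txn 1: credit+=222
Txn 2: credit+=464
Txn 3: credit+=320
Txn 4: credit+=407
Total credits = 1413

Answer: 1413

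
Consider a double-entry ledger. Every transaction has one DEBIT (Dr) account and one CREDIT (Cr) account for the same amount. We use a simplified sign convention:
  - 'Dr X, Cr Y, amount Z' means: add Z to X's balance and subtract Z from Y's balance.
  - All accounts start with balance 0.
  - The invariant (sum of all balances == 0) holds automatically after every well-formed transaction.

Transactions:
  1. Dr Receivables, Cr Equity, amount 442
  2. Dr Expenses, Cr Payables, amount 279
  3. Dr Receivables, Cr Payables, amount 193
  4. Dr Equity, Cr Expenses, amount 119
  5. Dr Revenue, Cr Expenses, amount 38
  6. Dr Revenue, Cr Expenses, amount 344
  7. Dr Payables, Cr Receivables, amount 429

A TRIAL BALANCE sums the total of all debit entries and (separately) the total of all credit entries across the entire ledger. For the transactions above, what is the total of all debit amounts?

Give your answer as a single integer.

Answer: 1844

Derivation:
Txn 1: debit+=442
Txn 2: debit+=279
Txn 3: debit+=193
Txn 4: debit+=119
Txn 5: debit+=38
Txn 6: debit+=344
Txn 7: debit+=429
Total debits = 1844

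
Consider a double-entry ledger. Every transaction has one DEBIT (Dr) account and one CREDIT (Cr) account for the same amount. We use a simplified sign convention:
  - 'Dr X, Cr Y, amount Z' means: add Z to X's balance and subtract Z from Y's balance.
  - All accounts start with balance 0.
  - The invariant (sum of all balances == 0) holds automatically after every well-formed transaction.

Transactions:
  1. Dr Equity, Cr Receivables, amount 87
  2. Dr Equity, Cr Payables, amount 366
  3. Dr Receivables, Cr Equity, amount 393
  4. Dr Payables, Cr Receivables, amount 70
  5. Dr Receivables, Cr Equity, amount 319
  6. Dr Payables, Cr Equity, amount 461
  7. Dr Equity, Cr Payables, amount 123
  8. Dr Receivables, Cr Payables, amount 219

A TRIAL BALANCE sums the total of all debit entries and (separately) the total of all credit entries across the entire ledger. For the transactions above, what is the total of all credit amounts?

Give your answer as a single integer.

Txn 1: credit+=87
Txn 2: credit+=366
Txn 3: credit+=393
Txn 4: credit+=70
Txn 5: credit+=319
Txn 6: credit+=461
Txn 7: credit+=123
Txn 8: credit+=219
Total credits = 2038

Answer: 2038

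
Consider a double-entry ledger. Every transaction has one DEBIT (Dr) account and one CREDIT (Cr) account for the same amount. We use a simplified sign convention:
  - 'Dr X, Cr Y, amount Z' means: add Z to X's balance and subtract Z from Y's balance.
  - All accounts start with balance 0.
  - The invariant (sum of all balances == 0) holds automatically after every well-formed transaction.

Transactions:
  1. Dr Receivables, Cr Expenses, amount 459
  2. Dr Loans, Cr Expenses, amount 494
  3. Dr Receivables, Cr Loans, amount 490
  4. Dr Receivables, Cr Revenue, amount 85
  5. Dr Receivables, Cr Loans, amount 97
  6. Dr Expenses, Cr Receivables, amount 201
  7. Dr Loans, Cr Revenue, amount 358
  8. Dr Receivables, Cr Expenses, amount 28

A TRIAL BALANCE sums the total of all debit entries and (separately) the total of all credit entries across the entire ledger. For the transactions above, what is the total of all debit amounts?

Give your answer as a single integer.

Answer: 2212

Derivation:
Txn 1: debit+=459
Txn 2: debit+=494
Txn 3: debit+=490
Txn 4: debit+=85
Txn 5: debit+=97
Txn 6: debit+=201
Txn 7: debit+=358
Txn 8: debit+=28
Total debits = 2212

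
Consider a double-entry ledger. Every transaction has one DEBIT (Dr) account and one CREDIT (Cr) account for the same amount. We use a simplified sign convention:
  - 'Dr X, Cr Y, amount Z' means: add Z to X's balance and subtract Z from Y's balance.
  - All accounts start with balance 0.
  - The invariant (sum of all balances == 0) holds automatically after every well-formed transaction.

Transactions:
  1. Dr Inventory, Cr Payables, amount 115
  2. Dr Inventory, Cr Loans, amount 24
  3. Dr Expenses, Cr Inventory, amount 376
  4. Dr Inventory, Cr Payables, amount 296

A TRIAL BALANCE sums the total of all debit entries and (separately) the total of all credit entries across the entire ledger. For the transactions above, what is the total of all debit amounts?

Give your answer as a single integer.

Txn 1: debit+=115
Txn 2: debit+=24
Txn 3: debit+=376
Txn 4: debit+=296
Total debits = 811

Answer: 811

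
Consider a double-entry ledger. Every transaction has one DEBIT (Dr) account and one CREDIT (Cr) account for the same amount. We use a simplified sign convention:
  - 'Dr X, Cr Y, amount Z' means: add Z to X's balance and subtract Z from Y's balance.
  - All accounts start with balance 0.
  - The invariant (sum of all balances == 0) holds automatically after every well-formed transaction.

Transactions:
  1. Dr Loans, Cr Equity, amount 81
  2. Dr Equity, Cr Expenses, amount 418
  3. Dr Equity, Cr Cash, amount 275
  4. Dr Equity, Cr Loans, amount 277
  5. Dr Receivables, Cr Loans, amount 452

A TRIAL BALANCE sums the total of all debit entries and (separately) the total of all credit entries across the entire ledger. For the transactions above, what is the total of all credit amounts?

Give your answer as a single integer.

Txn 1: credit+=81
Txn 2: credit+=418
Txn 3: credit+=275
Txn 4: credit+=277
Txn 5: credit+=452
Total credits = 1503

Answer: 1503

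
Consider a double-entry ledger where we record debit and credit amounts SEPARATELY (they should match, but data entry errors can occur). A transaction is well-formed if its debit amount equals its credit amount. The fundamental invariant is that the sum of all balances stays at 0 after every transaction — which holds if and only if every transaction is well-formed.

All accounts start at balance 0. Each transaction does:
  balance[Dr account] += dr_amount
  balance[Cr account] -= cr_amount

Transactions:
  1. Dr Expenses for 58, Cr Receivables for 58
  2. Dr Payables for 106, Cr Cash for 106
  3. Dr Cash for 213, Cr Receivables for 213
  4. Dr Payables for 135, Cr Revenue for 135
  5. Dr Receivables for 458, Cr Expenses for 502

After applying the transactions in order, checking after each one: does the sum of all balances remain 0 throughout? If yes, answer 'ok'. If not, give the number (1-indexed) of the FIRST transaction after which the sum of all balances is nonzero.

After txn 1: dr=58 cr=58 sum_balances=0
After txn 2: dr=106 cr=106 sum_balances=0
After txn 3: dr=213 cr=213 sum_balances=0
After txn 4: dr=135 cr=135 sum_balances=0
After txn 5: dr=458 cr=502 sum_balances=-44

Answer: 5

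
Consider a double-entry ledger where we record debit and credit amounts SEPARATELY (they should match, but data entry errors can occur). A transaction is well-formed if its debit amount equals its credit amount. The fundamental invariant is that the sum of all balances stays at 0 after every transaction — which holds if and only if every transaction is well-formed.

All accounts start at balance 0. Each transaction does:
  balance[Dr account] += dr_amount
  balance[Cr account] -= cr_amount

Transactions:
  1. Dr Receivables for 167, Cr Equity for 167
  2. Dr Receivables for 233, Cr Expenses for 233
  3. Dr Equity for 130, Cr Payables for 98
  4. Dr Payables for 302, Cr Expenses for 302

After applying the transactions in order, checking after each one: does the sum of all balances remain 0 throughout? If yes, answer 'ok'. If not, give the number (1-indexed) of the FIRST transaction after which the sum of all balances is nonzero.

Answer: 3

Derivation:
After txn 1: dr=167 cr=167 sum_balances=0
After txn 2: dr=233 cr=233 sum_balances=0
After txn 3: dr=130 cr=98 sum_balances=32
After txn 4: dr=302 cr=302 sum_balances=32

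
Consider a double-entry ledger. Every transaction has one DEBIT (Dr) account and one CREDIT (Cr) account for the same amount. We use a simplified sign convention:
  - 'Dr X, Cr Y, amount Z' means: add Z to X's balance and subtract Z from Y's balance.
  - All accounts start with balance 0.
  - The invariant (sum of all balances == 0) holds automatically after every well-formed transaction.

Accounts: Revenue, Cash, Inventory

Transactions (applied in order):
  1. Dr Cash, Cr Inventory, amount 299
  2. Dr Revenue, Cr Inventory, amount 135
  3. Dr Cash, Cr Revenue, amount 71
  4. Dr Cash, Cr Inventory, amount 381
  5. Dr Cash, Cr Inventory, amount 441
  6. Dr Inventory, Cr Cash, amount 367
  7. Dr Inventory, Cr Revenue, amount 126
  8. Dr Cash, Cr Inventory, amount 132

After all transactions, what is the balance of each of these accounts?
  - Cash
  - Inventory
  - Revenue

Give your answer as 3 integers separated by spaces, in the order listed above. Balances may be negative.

Answer: 957 -895 -62

Derivation:
After txn 1 (Dr Cash, Cr Inventory, amount 299): Cash=299 Inventory=-299
After txn 2 (Dr Revenue, Cr Inventory, amount 135): Cash=299 Inventory=-434 Revenue=135
After txn 3 (Dr Cash, Cr Revenue, amount 71): Cash=370 Inventory=-434 Revenue=64
After txn 4 (Dr Cash, Cr Inventory, amount 381): Cash=751 Inventory=-815 Revenue=64
After txn 5 (Dr Cash, Cr Inventory, amount 441): Cash=1192 Inventory=-1256 Revenue=64
After txn 6 (Dr Inventory, Cr Cash, amount 367): Cash=825 Inventory=-889 Revenue=64
After txn 7 (Dr Inventory, Cr Revenue, amount 126): Cash=825 Inventory=-763 Revenue=-62
After txn 8 (Dr Cash, Cr Inventory, amount 132): Cash=957 Inventory=-895 Revenue=-62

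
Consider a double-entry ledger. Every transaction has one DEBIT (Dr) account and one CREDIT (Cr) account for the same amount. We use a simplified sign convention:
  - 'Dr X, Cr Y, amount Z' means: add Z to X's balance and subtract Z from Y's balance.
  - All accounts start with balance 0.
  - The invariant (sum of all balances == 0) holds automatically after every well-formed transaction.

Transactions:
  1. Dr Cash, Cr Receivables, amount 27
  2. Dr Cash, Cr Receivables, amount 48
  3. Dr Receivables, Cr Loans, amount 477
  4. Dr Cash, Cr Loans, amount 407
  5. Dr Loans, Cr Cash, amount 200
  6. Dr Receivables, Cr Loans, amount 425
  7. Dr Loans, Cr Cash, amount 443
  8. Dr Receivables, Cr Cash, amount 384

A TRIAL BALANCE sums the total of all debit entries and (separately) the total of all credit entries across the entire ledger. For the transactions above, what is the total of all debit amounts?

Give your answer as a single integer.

Answer: 2411

Derivation:
Txn 1: debit+=27
Txn 2: debit+=48
Txn 3: debit+=477
Txn 4: debit+=407
Txn 5: debit+=200
Txn 6: debit+=425
Txn 7: debit+=443
Txn 8: debit+=384
Total debits = 2411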